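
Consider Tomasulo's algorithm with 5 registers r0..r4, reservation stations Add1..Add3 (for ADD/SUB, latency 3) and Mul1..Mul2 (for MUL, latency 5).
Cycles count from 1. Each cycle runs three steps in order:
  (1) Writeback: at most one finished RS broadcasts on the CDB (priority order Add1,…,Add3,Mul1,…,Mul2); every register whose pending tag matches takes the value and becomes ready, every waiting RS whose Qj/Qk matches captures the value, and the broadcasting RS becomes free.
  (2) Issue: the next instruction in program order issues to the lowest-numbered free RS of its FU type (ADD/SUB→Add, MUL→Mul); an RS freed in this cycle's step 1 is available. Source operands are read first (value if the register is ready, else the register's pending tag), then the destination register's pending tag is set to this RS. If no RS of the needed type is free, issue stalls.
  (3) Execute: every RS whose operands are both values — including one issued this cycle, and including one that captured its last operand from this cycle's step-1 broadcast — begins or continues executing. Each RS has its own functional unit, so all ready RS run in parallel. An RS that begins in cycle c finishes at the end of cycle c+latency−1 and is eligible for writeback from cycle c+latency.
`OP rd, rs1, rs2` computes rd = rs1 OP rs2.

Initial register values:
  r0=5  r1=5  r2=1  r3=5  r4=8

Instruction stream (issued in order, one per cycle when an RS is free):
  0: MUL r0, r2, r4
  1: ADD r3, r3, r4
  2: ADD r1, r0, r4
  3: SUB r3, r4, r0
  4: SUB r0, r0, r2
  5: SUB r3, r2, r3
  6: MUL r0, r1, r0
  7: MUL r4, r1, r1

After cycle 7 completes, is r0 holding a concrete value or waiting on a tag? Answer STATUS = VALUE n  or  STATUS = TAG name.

STATUS = TAG Add1

  c1: issue MUL r0<-Mul1  regs: r0:Mul1,r1:5,r2:1,r3:5,r4:8
  c2: issue ADD r3<-Add1  regs: r0:Mul1,r1:5,r2:1,r3:Add1,r4:8
  c3: issue ADD r1<-Add2  regs: r0:Mul1,r1:Add2,r2:1,r3:Add1,r4:8
  c4: issue SUB r3<-Add3  regs: r0:Mul1,r1:Add2,r2:1,r3:Add3,r4:8
  c5: CDB Add1=13; issue SUB r0<-Add1  regs: r0:Add1,r1:Add2,r2:1,r3:Add3,r4:8
  c6: CDB Mul1=8; stall  regs: r0:Add1,r1:Add2,r2:1,r3:Add3,r4:8
  c7: stall  regs: r0:Add1,r1:Add2,r2:1,r3:Add3,r4:8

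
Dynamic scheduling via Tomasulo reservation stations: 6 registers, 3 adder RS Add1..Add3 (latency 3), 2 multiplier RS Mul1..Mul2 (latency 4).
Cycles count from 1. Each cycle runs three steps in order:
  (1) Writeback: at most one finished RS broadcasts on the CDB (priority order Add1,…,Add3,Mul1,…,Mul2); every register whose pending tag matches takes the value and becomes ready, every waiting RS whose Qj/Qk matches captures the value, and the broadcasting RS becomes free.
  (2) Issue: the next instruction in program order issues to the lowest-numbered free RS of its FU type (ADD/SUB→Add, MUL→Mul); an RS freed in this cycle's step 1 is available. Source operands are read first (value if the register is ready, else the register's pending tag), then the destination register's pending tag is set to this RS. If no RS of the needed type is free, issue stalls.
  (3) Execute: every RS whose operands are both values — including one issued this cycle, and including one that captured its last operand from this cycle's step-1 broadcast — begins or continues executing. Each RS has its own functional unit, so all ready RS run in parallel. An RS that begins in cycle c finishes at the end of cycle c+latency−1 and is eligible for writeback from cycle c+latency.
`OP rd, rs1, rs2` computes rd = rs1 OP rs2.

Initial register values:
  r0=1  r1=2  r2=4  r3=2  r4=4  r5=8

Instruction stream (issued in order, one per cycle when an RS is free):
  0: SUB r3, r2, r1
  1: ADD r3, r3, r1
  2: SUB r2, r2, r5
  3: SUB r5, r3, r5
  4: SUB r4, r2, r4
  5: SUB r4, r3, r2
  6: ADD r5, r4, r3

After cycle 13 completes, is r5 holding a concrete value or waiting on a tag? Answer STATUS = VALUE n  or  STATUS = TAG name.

STATUS = TAG Add3

c1: issue SUB r3<-Add1 | r0:1,r1:2,r2:4,r3:Add1,r4:4,r5:8
c2: issue ADD r3<-Add2 | r0:1,r1:2,r2:4,r3:Add2,r4:4,r5:8
c3: issue SUB r2<-Add3 | r0:1,r1:2,r2:Add3,r3:Add2,r4:4,r5:8
c4: CDB Add1=2; issue SUB r5<-Add1 | r0:1,r1:2,r2:Add3,r3:Add2,r4:4,r5:Add1
c5: stall | r0:1,r1:2,r2:Add3,r3:Add2,r4:4,r5:Add1
c6: CDB Add3=-4; issue SUB r4<-Add3 | r0:1,r1:2,r2:-4,r3:Add2,r4:Add3,r5:Add1
c7: CDB Add2=4; issue SUB r4<-Add2 | r0:1,r1:2,r2:-4,r3:4,r4:Add2,r5:Add1
c8: stall | r0:1,r1:2,r2:-4,r3:4,r4:Add2,r5:Add1
c9: CDB Add3=-8; issue ADD r5<-Add3 | r0:1,r1:2,r2:-4,r3:4,r4:Add2,r5:Add3
c10: CDB Add1=-4 | r0:1,r1:2,r2:-4,r3:4,r4:Add2,r5:Add3
c11: CDB Add2=8 | r0:1,r1:2,r2:-4,r3:4,r4:8,r5:Add3
c12: - | r0:1,r1:2,r2:-4,r3:4,r4:8,r5:Add3
c13: - | r0:1,r1:2,r2:-4,r3:4,r4:8,r5:Add3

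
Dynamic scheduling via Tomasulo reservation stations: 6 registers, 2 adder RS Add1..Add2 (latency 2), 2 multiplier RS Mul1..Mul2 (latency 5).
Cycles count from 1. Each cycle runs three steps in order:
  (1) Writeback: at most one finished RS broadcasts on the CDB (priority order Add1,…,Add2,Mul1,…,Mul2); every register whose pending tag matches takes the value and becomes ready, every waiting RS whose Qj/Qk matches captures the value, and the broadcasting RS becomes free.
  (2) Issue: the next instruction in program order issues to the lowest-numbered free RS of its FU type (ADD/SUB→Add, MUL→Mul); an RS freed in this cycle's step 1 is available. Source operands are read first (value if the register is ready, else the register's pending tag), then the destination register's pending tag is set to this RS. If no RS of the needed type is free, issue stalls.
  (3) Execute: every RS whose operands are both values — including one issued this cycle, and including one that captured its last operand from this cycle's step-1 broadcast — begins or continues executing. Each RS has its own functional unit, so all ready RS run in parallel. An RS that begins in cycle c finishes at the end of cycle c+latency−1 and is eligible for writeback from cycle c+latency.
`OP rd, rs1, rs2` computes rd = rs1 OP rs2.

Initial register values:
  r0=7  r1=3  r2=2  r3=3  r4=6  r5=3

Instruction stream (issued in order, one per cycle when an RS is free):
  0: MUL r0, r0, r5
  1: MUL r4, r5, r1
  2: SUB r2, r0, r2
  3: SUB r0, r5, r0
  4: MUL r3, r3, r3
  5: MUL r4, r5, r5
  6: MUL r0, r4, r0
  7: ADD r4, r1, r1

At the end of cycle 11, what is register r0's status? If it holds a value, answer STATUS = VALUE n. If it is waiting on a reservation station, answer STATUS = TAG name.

cycle 1: issue MUL r0<-Mul1 // r0:Mul1,r1:3,r2:2,r3:3,r4:6,r5:3
cycle 2: issue MUL r4<-Mul2 // r0:Mul1,r1:3,r2:2,r3:3,r4:Mul2,r5:3
cycle 3: issue SUB r2<-Add1 // r0:Mul1,r1:3,r2:Add1,r3:3,r4:Mul2,r5:3
cycle 4: issue SUB r0<-Add2 // r0:Add2,r1:3,r2:Add1,r3:3,r4:Mul2,r5:3
cycle 5: stall // r0:Add2,r1:3,r2:Add1,r3:3,r4:Mul2,r5:3
cycle 6: CDB Mul1=21; issue MUL r3<-Mul1 // r0:Add2,r1:3,r2:Add1,r3:Mul1,r4:Mul2,r5:3
cycle 7: CDB Mul2=9; issue MUL r4<-Mul2 // r0:Add2,r1:3,r2:Add1,r3:Mul1,r4:Mul2,r5:3
cycle 8: CDB Add1=19; stall // r0:Add2,r1:3,r2:19,r3:Mul1,r4:Mul2,r5:3
cycle 9: CDB Add2=-18; stall // r0:-18,r1:3,r2:19,r3:Mul1,r4:Mul2,r5:3
cycle 10: stall // r0:-18,r1:3,r2:19,r3:Mul1,r4:Mul2,r5:3
cycle 11: CDB Mul1=9; issue MUL r0<-Mul1 // r0:Mul1,r1:3,r2:19,r3:9,r4:Mul2,r5:3

STATUS = TAG Mul1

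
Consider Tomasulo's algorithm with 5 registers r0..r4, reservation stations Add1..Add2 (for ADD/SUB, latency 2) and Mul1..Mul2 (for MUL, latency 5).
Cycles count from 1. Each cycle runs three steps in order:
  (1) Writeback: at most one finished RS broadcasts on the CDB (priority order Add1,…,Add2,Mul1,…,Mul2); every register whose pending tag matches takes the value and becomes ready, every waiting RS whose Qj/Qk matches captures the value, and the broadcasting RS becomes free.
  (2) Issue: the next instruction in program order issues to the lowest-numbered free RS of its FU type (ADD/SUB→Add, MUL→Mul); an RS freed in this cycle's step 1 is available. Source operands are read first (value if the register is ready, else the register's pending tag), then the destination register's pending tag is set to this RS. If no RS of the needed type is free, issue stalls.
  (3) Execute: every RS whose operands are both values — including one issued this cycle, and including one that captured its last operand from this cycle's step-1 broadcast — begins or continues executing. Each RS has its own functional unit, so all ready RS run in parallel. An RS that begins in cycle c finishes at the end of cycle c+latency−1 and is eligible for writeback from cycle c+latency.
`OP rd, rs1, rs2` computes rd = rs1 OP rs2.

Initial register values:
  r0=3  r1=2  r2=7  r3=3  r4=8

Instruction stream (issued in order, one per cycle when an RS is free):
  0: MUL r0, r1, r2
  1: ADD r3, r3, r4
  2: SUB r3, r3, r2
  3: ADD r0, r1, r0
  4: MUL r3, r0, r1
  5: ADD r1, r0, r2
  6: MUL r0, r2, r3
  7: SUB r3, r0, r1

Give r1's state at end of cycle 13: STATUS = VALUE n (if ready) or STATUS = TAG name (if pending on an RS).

STATUS = VALUE 23

c1: issue MUL r0<-Mul1 | r0:Mul1,r1:2,r2:7,r3:3,r4:8
c2: issue ADD r3<-Add1 | r0:Mul1,r1:2,r2:7,r3:Add1,r4:8
c3: issue SUB r3<-Add2 | r0:Mul1,r1:2,r2:7,r3:Add2,r4:8
c4: CDB Add1=11; issue ADD r0<-Add1 | r0:Add1,r1:2,r2:7,r3:Add2,r4:8
c5: issue MUL r3<-Mul2 | r0:Add1,r1:2,r2:7,r3:Mul2,r4:8
c6: CDB Add2=4; issue ADD r1<-Add2 | r0:Add1,r1:Add2,r2:7,r3:Mul2,r4:8
c7: CDB Mul1=14; issue MUL r0<-Mul1 | r0:Mul1,r1:Add2,r2:7,r3:Mul2,r4:8
c8: stall | r0:Mul1,r1:Add2,r2:7,r3:Mul2,r4:8
c9: CDB Add1=16; issue SUB r3<-Add1 | r0:Mul1,r1:Add2,r2:7,r3:Add1,r4:8
c10: - | r0:Mul1,r1:Add2,r2:7,r3:Add1,r4:8
c11: CDB Add2=23 | r0:Mul1,r1:23,r2:7,r3:Add1,r4:8
c12: - | r0:Mul1,r1:23,r2:7,r3:Add1,r4:8
c13: - | r0:Mul1,r1:23,r2:7,r3:Add1,r4:8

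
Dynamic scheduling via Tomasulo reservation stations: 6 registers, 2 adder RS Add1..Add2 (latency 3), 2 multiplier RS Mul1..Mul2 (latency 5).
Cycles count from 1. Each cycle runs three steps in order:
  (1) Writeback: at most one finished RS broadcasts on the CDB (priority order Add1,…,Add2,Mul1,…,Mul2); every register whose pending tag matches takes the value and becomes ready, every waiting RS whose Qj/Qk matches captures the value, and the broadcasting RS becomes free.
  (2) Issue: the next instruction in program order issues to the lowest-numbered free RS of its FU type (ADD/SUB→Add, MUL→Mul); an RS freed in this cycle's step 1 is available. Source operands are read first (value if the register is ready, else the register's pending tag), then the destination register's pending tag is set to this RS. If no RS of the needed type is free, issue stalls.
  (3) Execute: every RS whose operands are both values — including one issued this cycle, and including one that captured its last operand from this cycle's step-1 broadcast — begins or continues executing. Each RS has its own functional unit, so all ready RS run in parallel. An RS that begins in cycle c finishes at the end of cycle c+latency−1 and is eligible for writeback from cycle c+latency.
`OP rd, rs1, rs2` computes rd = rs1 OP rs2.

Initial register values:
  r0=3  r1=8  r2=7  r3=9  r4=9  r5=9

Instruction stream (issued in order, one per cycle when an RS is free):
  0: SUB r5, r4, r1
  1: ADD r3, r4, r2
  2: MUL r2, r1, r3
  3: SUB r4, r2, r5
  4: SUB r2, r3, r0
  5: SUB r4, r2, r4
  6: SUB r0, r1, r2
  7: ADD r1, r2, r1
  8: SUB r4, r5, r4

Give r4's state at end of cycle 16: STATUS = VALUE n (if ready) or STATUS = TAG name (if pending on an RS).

c1: issue SUB r5<-Add1 | r0:3,r1:8,r2:7,r3:9,r4:9,r5:Add1
c2: issue ADD r3<-Add2 | r0:3,r1:8,r2:7,r3:Add2,r4:9,r5:Add1
c3: issue MUL r2<-Mul1 | r0:3,r1:8,r2:Mul1,r3:Add2,r4:9,r5:Add1
c4: CDB Add1=1; issue SUB r4<-Add1 | r0:3,r1:8,r2:Mul1,r3:Add2,r4:Add1,r5:1
c5: CDB Add2=16; issue SUB r2<-Add2 | r0:3,r1:8,r2:Add2,r3:16,r4:Add1,r5:1
c6: stall | r0:3,r1:8,r2:Add2,r3:16,r4:Add1,r5:1
c7: stall | r0:3,r1:8,r2:Add2,r3:16,r4:Add1,r5:1
c8: CDB Add2=13; issue SUB r4<-Add2 | r0:3,r1:8,r2:13,r3:16,r4:Add2,r5:1
c9: stall | r0:3,r1:8,r2:13,r3:16,r4:Add2,r5:1
c10: CDB Mul1=128; stall | r0:3,r1:8,r2:13,r3:16,r4:Add2,r5:1
c11: stall | r0:3,r1:8,r2:13,r3:16,r4:Add2,r5:1
c12: stall | r0:3,r1:8,r2:13,r3:16,r4:Add2,r5:1
c13: CDB Add1=127; issue SUB r0<-Add1 | r0:Add1,r1:8,r2:13,r3:16,r4:Add2,r5:1
c14: stall | r0:Add1,r1:8,r2:13,r3:16,r4:Add2,r5:1
c15: stall | r0:Add1,r1:8,r2:13,r3:16,r4:Add2,r5:1
c16: CDB Add1=-5; issue ADD r1<-Add1 | r0:-5,r1:Add1,r2:13,r3:16,r4:Add2,r5:1

STATUS = TAG Add2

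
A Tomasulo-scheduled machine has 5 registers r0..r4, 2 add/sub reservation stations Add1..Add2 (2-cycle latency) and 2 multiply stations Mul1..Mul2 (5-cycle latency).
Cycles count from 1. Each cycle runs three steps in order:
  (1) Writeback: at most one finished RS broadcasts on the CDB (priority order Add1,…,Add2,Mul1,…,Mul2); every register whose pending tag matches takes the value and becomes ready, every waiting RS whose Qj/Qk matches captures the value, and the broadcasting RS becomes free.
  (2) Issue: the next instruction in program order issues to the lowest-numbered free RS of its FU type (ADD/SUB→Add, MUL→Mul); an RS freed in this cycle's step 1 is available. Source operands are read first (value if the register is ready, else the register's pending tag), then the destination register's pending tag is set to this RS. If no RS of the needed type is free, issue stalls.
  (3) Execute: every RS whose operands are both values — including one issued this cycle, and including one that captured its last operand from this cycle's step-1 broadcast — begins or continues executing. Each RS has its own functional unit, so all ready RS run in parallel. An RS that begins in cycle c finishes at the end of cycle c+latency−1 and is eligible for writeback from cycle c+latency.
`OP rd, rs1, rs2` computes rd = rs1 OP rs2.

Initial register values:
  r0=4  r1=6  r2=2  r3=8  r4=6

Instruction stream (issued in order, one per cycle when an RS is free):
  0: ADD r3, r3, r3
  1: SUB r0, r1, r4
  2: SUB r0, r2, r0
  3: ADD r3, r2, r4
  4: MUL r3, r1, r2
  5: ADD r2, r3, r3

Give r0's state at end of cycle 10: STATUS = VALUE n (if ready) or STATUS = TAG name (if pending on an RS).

  c1: issue ADD r3<-Add1  regs: r0:4,r1:6,r2:2,r3:Add1,r4:6
  c2: issue SUB r0<-Add2  regs: r0:Add2,r1:6,r2:2,r3:Add1,r4:6
  c3: CDB Add1=16; issue SUB r0<-Add1  regs: r0:Add1,r1:6,r2:2,r3:16,r4:6
  c4: CDB Add2=0; issue ADD r3<-Add2  regs: r0:Add1,r1:6,r2:2,r3:Add2,r4:6
  c5: issue MUL r3<-Mul1  regs: r0:Add1,r1:6,r2:2,r3:Mul1,r4:6
  c6: CDB Add1=2; issue ADD r2<-Add1  regs: r0:2,r1:6,r2:Add1,r3:Mul1,r4:6
  c7: CDB Add2=8  regs: r0:2,r1:6,r2:Add1,r3:Mul1,r4:6
  c8: -  regs: r0:2,r1:6,r2:Add1,r3:Mul1,r4:6
  c9: -  regs: r0:2,r1:6,r2:Add1,r3:Mul1,r4:6
  c10: CDB Mul1=12  regs: r0:2,r1:6,r2:Add1,r3:12,r4:6

STATUS = VALUE 2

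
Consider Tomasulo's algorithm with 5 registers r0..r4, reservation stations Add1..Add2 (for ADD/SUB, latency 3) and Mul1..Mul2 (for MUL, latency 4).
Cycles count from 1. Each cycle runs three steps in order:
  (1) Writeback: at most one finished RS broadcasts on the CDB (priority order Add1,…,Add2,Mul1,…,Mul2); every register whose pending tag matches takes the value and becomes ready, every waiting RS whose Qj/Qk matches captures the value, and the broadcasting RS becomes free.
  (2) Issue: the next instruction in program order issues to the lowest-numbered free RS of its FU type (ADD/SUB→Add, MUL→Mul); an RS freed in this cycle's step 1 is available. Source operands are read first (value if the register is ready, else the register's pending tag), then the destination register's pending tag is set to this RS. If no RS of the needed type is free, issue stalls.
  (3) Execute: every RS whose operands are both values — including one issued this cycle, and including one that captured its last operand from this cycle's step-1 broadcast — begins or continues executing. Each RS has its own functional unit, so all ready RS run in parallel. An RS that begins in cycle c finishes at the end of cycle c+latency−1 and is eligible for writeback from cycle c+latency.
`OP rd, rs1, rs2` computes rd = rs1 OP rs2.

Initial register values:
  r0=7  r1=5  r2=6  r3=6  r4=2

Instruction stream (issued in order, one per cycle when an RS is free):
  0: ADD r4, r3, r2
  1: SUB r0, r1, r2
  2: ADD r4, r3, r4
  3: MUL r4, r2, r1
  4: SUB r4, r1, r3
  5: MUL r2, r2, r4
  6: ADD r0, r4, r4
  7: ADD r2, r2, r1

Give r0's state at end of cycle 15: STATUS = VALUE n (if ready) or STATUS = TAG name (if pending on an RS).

cycle 1: issue ADD r4<-Add1 // r0:7,r1:5,r2:6,r3:6,r4:Add1
cycle 2: issue SUB r0<-Add2 // r0:Add2,r1:5,r2:6,r3:6,r4:Add1
cycle 3: stall // r0:Add2,r1:5,r2:6,r3:6,r4:Add1
cycle 4: CDB Add1=12; issue ADD r4<-Add1 // r0:Add2,r1:5,r2:6,r3:6,r4:Add1
cycle 5: CDB Add2=-1; issue MUL r4<-Mul1 // r0:-1,r1:5,r2:6,r3:6,r4:Mul1
cycle 6: issue SUB r4<-Add2 // r0:-1,r1:5,r2:6,r3:6,r4:Add2
cycle 7: CDB Add1=18; issue MUL r2<-Mul2 // r0:-1,r1:5,r2:Mul2,r3:6,r4:Add2
cycle 8: issue ADD r0<-Add1 // r0:Add1,r1:5,r2:Mul2,r3:6,r4:Add2
cycle 9: CDB Add2=-1; issue ADD r2<-Add2 // r0:Add1,r1:5,r2:Add2,r3:6,r4:-1
cycle 10: CDB Mul1=30 // r0:Add1,r1:5,r2:Add2,r3:6,r4:-1
cycle 11: - // r0:Add1,r1:5,r2:Add2,r3:6,r4:-1
cycle 12: CDB Add1=-2 // r0:-2,r1:5,r2:Add2,r3:6,r4:-1
cycle 13: CDB Mul2=-6 // r0:-2,r1:5,r2:Add2,r3:6,r4:-1
cycle 14: - // r0:-2,r1:5,r2:Add2,r3:6,r4:-1
cycle 15: - // r0:-2,r1:5,r2:Add2,r3:6,r4:-1

STATUS = VALUE -2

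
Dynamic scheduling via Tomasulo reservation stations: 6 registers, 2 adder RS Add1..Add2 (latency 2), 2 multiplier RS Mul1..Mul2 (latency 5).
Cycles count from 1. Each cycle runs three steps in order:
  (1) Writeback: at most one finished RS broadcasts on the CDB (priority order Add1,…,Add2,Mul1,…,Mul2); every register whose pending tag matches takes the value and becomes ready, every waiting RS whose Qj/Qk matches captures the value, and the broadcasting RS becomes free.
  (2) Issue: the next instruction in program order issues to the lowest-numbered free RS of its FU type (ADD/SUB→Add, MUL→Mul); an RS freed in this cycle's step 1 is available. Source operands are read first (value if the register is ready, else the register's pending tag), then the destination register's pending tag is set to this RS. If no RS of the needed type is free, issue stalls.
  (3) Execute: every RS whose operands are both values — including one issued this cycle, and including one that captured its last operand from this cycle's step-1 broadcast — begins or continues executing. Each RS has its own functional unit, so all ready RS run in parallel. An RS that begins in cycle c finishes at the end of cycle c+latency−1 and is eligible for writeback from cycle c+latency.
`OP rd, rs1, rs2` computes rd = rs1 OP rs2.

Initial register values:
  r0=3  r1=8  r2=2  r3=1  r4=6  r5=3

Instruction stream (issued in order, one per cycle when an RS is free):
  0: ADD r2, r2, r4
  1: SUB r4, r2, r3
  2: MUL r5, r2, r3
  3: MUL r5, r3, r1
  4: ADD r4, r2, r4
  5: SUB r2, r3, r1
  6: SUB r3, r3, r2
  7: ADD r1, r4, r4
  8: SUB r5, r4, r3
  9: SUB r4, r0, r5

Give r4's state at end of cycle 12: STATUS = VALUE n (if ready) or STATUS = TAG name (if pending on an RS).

STATUS = TAG Add2

cycle 1: issue ADD r2<-Add1 // r0:3,r1:8,r2:Add1,r3:1,r4:6,r5:3
cycle 2: issue SUB r4<-Add2 // r0:3,r1:8,r2:Add1,r3:1,r4:Add2,r5:3
cycle 3: CDB Add1=8; issue MUL r5<-Mul1 // r0:3,r1:8,r2:8,r3:1,r4:Add2,r5:Mul1
cycle 4: issue MUL r5<-Mul2 // r0:3,r1:8,r2:8,r3:1,r4:Add2,r5:Mul2
cycle 5: CDB Add2=7; issue ADD r4<-Add1 // r0:3,r1:8,r2:8,r3:1,r4:Add1,r5:Mul2
cycle 6: issue SUB r2<-Add2 // r0:3,r1:8,r2:Add2,r3:1,r4:Add1,r5:Mul2
cycle 7: CDB Add1=15; issue SUB r3<-Add1 // r0:3,r1:8,r2:Add2,r3:Add1,r4:15,r5:Mul2
cycle 8: CDB Add2=-7; issue ADD r1<-Add2 // r0:3,r1:Add2,r2:-7,r3:Add1,r4:15,r5:Mul2
cycle 9: CDB Mul1=8; stall // r0:3,r1:Add2,r2:-7,r3:Add1,r4:15,r5:Mul2
cycle 10: CDB Add1=8; issue SUB r5<-Add1 // r0:3,r1:Add2,r2:-7,r3:8,r4:15,r5:Add1
cycle 11: CDB Add2=30; issue SUB r4<-Add2 // r0:3,r1:30,r2:-7,r3:8,r4:Add2,r5:Add1
cycle 12: CDB Add1=7 // r0:3,r1:30,r2:-7,r3:8,r4:Add2,r5:7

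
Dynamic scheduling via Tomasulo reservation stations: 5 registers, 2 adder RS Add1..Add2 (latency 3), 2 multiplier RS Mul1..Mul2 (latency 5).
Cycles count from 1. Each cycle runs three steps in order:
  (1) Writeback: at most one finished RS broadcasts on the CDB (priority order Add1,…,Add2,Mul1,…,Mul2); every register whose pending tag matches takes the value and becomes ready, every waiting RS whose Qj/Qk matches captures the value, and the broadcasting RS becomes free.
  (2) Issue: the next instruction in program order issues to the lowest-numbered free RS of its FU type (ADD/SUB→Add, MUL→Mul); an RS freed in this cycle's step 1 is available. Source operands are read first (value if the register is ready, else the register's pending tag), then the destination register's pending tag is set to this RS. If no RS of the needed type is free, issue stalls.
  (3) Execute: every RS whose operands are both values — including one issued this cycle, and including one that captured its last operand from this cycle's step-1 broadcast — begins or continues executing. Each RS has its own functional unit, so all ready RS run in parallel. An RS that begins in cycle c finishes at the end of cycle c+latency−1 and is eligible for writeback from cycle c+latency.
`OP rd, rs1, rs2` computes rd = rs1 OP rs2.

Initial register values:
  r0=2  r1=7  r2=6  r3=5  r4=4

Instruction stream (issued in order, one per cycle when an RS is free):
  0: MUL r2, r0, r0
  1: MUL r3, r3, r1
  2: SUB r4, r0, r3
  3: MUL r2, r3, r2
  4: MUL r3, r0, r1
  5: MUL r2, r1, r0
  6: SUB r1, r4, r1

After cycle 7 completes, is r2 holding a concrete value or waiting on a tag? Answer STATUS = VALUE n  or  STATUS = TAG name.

STATUS = TAG Mul1

  c1: issue MUL r2<-Mul1  regs: r0:2,r1:7,r2:Mul1,r3:5,r4:4
  c2: issue MUL r3<-Mul2  regs: r0:2,r1:7,r2:Mul1,r3:Mul2,r4:4
  c3: issue SUB r4<-Add1  regs: r0:2,r1:7,r2:Mul1,r3:Mul2,r4:Add1
  c4: stall  regs: r0:2,r1:7,r2:Mul1,r3:Mul2,r4:Add1
  c5: stall  regs: r0:2,r1:7,r2:Mul1,r3:Mul2,r4:Add1
  c6: CDB Mul1=4; issue MUL r2<-Mul1  regs: r0:2,r1:7,r2:Mul1,r3:Mul2,r4:Add1
  c7: CDB Mul2=35; issue MUL r3<-Mul2  regs: r0:2,r1:7,r2:Mul1,r3:Mul2,r4:Add1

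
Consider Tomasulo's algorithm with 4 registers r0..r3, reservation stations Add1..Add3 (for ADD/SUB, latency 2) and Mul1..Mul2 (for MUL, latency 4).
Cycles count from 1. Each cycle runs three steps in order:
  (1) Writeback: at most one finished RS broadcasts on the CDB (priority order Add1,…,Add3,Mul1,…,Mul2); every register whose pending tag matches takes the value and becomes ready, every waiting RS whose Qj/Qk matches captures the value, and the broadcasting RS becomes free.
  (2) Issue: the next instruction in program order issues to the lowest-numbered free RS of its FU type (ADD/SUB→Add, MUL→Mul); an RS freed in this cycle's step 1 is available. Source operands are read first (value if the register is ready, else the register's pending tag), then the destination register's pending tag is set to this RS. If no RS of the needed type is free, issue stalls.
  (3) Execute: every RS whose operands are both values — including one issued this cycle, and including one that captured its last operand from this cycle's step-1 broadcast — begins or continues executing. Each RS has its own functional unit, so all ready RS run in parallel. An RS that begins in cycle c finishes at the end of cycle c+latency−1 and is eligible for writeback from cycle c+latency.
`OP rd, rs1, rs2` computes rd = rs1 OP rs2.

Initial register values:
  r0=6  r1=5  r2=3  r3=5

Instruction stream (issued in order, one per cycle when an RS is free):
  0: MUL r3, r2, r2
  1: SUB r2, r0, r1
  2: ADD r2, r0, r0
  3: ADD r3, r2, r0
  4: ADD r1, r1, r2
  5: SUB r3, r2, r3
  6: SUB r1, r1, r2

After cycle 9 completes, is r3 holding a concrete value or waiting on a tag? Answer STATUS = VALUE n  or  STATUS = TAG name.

STATUS = VALUE -6

  c1: issue MUL r3<-Mul1  regs: r0:6,r1:5,r2:3,r3:Mul1
  c2: issue SUB r2<-Add1  regs: r0:6,r1:5,r2:Add1,r3:Mul1
  c3: issue ADD r2<-Add2  regs: r0:6,r1:5,r2:Add2,r3:Mul1
  c4: CDB Add1=1; issue ADD r3<-Add1  regs: r0:6,r1:5,r2:Add2,r3:Add1
  c5: CDB Add2=12; issue ADD r1<-Add2  regs: r0:6,r1:Add2,r2:12,r3:Add1
  c6: CDB Mul1=9; issue SUB r3<-Add3  regs: r0:6,r1:Add2,r2:12,r3:Add3
  c7: CDB Add1=18; issue SUB r1<-Add1  regs: r0:6,r1:Add1,r2:12,r3:Add3
  c8: CDB Add2=17  regs: r0:6,r1:Add1,r2:12,r3:Add3
  c9: CDB Add3=-6  regs: r0:6,r1:Add1,r2:12,r3:-6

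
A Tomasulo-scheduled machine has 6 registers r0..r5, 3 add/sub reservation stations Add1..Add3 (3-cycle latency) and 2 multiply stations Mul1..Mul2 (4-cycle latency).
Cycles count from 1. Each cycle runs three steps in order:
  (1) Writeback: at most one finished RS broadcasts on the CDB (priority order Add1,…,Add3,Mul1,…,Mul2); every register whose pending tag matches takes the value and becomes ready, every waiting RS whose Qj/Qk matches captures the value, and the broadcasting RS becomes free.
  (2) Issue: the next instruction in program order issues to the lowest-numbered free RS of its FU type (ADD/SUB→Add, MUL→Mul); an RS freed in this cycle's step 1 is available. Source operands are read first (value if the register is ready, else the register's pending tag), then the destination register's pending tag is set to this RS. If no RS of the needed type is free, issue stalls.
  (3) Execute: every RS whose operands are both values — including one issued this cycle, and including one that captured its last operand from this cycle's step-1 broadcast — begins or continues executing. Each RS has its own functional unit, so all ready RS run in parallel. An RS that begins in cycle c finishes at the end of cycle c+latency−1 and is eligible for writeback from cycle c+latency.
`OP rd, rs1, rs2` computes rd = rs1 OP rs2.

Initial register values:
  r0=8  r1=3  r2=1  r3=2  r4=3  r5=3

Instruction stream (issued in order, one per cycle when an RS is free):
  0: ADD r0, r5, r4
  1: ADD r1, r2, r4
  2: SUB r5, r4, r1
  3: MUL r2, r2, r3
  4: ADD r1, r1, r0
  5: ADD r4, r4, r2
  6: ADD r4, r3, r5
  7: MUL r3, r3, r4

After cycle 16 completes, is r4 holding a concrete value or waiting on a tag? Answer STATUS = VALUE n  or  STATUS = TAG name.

STATUS = VALUE 1

cycle 1: issue ADD r0<-Add1 // r0:Add1,r1:3,r2:1,r3:2,r4:3,r5:3
cycle 2: issue ADD r1<-Add2 // r0:Add1,r1:Add2,r2:1,r3:2,r4:3,r5:3
cycle 3: issue SUB r5<-Add3 // r0:Add1,r1:Add2,r2:1,r3:2,r4:3,r5:Add3
cycle 4: CDB Add1=6; issue MUL r2<-Mul1 // r0:6,r1:Add2,r2:Mul1,r3:2,r4:3,r5:Add3
cycle 5: CDB Add2=4; issue ADD r1<-Add1 // r0:6,r1:Add1,r2:Mul1,r3:2,r4:3,r5:Add3
cycle 6: issue ADD r4<-Add2 // r0:6,r1:Add1,r2:Mul1,r3:2,r4:Add2,r5:Add3
cycle 7: stall // r0:6,r1:Add1,r2:Mul1,r3:2,r4:Add2,r5:Add3
cycle 8: CDB Add1=10; issue ADD r4<-Add1 // r0:6,r1:10,r2:Mul1,r3:2,r4:Add1,r5:Add3
cycle 9: CDB Add3=-1; issue MUL r3<-Mul2 // r0:6,r1:10,r2:Mul1,r3:Mul2,r4:Add1,r5:-1
cycle 10: CDB Mul1=2 // r0:6,r1:10,r2:2,r3:Mul2,r4:Add1,r5:-1
cycle 11: - // r0:6,r1:10,r2:2,r3:Mul2,r4:Add1,r5:-1
cycle 12: CDB Add1=1 // r0:6,r1:10,r2:2,r3:Mul2,r4:1,r5:-1
cycle 13: CDB Add2=5 // r0:6,r1:10,r2:2,r3:Mul2,r4:1,r5:-1
cycle 14: - // r0:6,r1:10,r2:2,r3:Mul2,r4:1,r5:-1
cycle 15: - // r0:6,r1:10,r2:2,r3:Mul2,r4:1,r5:-1
cycle 16: CDB Mul2=2 // r0:6,r1:10,r2:2,r3:2,r4:1,r5:-1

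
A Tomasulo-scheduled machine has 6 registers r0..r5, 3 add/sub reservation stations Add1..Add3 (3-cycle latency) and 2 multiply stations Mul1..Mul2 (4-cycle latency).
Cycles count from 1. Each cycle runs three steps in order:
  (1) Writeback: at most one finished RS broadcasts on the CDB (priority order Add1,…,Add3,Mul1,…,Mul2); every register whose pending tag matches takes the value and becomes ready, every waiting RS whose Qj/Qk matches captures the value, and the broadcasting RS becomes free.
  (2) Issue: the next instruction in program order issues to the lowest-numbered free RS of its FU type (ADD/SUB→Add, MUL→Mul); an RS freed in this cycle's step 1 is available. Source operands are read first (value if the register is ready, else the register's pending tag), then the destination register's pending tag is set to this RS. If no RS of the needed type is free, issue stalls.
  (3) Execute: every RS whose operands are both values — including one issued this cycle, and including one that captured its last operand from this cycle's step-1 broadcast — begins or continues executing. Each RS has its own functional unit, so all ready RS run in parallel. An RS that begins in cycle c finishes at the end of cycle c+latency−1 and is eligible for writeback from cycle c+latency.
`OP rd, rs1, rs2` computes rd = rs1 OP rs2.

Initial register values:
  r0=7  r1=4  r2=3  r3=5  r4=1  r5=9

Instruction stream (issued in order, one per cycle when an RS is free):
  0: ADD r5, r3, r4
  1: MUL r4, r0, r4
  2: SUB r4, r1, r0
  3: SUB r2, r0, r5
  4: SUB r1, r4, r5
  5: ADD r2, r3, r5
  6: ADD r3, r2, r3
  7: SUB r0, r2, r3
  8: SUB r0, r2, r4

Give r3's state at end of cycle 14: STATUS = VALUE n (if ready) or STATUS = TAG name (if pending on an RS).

STATUS = VALUE 16

c1: issue ADD r5<-Add1 | r0:7,r1:4,r2:3,r3:5,r4:1,r5:Add1
c2: issue MUL r4<-Mul1 | r0:7,r1:4,r2:3,r3:5,r4:Mul1,r5:Add1
c3: issue SUB r4<-Add2 | r0:7,r1:4,r2:3,r3:5,r4:Add2,r5:Add1
c4: CDB Add1=6; issue SUB r2<-Add1 | r0:7,r1:4,r2:Add1,r3:5,r4:Add2,r5:6
c5: issue SUB r1<-Add3 | r0:7,r1:Add3,r2:Add1,r3:5,r4:Add2,r5:6
c6: CDB Add2=-3; issue ADD r2<-Add2 | r0:7,r1:Add3,r2:Add2,r3:5,r4:-3,r5:6
c7: CDB Add1=1; issue ADD r3<-Add1 | r0:7,r1:Add3,r2:Add2,r3:Add1,r4:-3,r5:6
c8: CDB Mul1=7; stall | r0:7,r1:Add3,r2:Add2,r3:Add1,r4:-3,r5:6
c9: CDB Add2=11; issue SUB r0<-Add2 | r0:Add2,r1:Add3,r2:11,r3:Add1,r4:-3,r5:6
c10: CDB Add3=-9; issue SUB r0<-Add3 | r0:Add3,r1:-9,r2:11,r3:Add1,r4:-3,r5:6
c11: - | r0:Add3,r1:-9,r2:11,r3:Add1,r4:-3,r5:6
c12: CDB Add1=16 | r0:Add3,r1:-9,r2:11,r3:16,r4:-3,r5:6
c13: CDB Add3=14 | r0:14,r1:-9,r2:11,r3:16,r4:-3,r5:6
c14: - | r0:14,r1:-9,r2:11,r3:16,r4:-3,r5:6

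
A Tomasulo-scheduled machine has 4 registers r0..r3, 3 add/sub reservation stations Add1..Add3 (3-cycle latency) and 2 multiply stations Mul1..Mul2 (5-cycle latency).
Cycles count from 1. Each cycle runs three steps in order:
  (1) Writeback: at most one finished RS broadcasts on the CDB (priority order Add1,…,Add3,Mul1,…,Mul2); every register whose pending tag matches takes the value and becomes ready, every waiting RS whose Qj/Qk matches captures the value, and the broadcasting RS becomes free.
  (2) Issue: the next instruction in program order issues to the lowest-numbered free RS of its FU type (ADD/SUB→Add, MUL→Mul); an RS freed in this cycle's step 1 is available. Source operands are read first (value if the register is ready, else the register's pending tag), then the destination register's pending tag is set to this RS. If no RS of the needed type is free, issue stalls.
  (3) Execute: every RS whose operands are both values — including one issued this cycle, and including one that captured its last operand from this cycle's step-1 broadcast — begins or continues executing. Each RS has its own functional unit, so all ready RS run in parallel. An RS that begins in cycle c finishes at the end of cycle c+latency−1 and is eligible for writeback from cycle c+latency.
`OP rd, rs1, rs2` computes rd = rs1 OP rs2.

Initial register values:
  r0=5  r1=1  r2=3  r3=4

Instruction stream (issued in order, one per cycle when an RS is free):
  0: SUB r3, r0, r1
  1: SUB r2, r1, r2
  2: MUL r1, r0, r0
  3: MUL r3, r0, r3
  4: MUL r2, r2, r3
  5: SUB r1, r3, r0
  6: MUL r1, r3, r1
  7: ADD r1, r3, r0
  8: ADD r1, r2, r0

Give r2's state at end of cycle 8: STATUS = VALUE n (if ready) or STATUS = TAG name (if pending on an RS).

STATUS = TAG Mul1

  c1: issue SUB r3<-Add1  regs: r0:5,r1:1,r2:3,r3:Add1
  c2: issue SUB r2<-Add2  regs: r0:5,r1:1,r2:Add2,r3:Add1
  c3: issue MUL r1<-Mul1  regs: r0:5,r1:Mul1,r2:Add2,r3:Add1
  c4: CDB Add1=4; issue MUL r3<-Mul2  regs: r0:5,r1:Mul1,r2:Add2,r3:Mul2
  c5: CDB Add2=-2; stall  regs: r0:5,r1:Mul1,r2:-2,r3:Mul2
  c6: stall  regs: r0:5,r1:Mul1,r2:-2,r3:Mul2
  c7: stall  regs: r0:5,r1:Mul1,r2:-2,r3:Mul2
  c8: CDB Mul1=25; issue MUL r2<-Mul1  regs: r0:5,r1:25,r2:Mul1,r3:Mul2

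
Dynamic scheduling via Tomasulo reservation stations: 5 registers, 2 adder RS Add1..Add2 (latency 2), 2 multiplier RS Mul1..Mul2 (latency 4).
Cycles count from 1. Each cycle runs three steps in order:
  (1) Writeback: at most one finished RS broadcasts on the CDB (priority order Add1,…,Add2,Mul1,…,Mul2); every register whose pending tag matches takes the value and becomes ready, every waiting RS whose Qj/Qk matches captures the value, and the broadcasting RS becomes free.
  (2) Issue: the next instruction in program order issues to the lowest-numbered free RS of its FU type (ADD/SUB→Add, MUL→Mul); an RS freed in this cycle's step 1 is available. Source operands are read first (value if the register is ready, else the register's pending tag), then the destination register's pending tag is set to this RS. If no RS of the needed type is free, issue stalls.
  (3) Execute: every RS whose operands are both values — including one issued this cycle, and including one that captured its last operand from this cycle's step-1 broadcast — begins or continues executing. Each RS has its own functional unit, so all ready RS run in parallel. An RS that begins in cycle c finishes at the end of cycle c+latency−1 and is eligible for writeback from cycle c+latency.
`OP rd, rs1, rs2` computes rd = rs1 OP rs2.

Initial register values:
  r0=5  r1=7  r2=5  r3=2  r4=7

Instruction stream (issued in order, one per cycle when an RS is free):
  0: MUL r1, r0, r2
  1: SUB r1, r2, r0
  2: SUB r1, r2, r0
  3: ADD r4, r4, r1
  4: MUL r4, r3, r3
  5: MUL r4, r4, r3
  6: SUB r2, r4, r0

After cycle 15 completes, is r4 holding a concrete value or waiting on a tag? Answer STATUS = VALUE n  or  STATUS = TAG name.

c1: issue MUL r1<-Mul1 | r0:5,r1:Mul1,r2:5,r3:2,r4:7
c2: issue SUB r1<-Add1 | r0:5,r1:Add1,r2:5,r3:2,r4:7
c3: issue SUB r1<-Add2 | r0:5,r1:Add2,r2:5,r3:2,r4:7
c4: CDB Add1=0; issue ADD r4<-Add1 | r0:5,r1:Add2,r2:5,r3:2,r4:Add1
c5: CDB Add2=0; issue MUL r4<-Mul2 | r0:5,r1:0,r2:5,r3:2,r4:Mul2
c6: CDB Mul1=25; issue MUL r4<-Mul1 | r0:5,r1:0,r2:5,r3:2,r4:Mul1
c7: CDB Add1=7; issue SUB r2<-Add1 | r0:5,r1:0,r2:Add1,r3:2,r4:Mul1
c8: - | r0:5,r1:0,r2:Add1,r3:2,r4:Mul1
c9: CDB Mul2=4 | r0:5,r1:0,r2:Add1,r3:2,r4:Mul1
c10: - | r0:5,r1:0,r2:Add1,r3:2,r4:Mul1
c11: - | r0:5,r1:0,r2:Add1,r3:2,r4:Mul1
c12: - | r0:5,r1:0,r2:Add1,r3:2,r4:Mul1
c13: CDB Mul1=8 | r0:5,r1:0,r2:Add1,r3:2,r4:8
c14: - | r0:5,r1:0,r2:Add1,r3:2,r4:8
c15: CDB Add1=3 | r0:5,r1:0,r2:3,r3:2,r4:8

STATUS = VALUE 8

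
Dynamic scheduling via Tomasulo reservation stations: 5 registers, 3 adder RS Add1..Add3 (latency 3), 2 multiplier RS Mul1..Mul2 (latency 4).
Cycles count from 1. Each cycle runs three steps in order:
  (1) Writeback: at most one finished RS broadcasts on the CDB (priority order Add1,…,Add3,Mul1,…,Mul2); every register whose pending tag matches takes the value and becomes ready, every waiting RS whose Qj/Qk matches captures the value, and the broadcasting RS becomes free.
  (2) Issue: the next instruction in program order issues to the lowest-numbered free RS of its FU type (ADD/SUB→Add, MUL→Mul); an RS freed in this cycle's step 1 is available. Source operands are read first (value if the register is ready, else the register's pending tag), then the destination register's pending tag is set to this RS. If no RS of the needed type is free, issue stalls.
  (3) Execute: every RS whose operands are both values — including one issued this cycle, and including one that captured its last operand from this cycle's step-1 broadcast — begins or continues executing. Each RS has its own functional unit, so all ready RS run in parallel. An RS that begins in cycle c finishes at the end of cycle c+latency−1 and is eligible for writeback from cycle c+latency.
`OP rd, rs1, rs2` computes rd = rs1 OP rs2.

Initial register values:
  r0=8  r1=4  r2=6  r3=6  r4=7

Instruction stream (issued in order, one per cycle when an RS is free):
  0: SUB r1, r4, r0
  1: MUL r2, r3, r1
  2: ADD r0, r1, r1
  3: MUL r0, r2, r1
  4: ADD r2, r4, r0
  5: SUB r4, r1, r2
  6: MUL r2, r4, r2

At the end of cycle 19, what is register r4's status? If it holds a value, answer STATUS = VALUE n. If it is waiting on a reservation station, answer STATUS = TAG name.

cycle 1: issue SUB r1<-Add1 // r0:8,r1:Add1,r2:6,r3:6,r4:7
cycle 2: issue MUL r2<-Mul1 // r0:8,r1:Add1,r2:Mul1,r3:6,r4:7
cycle 3: issue ADD r0<-Add2 // r0:Add2,r1:Add1,r2:Mul1,r3:6,r4:7
cycle 4: CDB Add1=-1; issue MUL r0<-Mul2 // r0:Mul2,r1:-1,r2:Mul1,r3:6,r4:7
cycle 5: issue ADD r2<-Add1 // r0:Mul2,r1:-1,r2:Add1,r3:6,r4:7
cycle 6: issue SUB r4<-Add3 // r0:Mul2,r1:-1,r2:Add1,r3:6,r4:Add3
cycle 7: CDB Add2=-2; stall // r0:Mul2,r1:-1,r2:Add1,r3:6,r4:Add3
cycle 8: CDB Mul1=-6; issue MUL r2<-Mul1 // r0:Mul2,r1:-1,r2:Mul1,r3:6,r4:Add3
cycle 9: - // r0:Mul2,r1:-1,r2:Mul1,r3:6,r4:Add3
cycle 10: - // r0:Mul2,r1:-1,r2:Mul1,r3:6,r4:Add3
cycle 11: - // r0:Mul2,r1:-1,r2:Mul1,r3:6,r4:Add3
cycle 12: CDB Mul2=6 // r0:6,r1:-1,r2:Mul1,r3:6,r4:Add3
cycle 13: - // r0:6,r1:-1,r2:Mul1,r3:6,r4:Add3
cycle 14: - // r0:6,r1:-1,r2:Mul1,r3:6,r4:Add3
cycle 15: CDB Add1=13 // r0:6,r1:-1,r2:Mul1,r3:6,r4:Add3
cycle 16: - // r0:6,r1:-1,r2:Mul1,r3:6,r4:Add3
cycle 17: - // r0:6,r1:-1,r2:Mul1,r3:6,r4:Add3
cycle 18: CDB Add3=-14 // r0:6,r1:-1,r2:Mul1,r3:6,r4:-14
cycle 19: - // r0:6,r1:-1,r2:Mul1,r3:6,r4:-14

STATUS = VALUE -14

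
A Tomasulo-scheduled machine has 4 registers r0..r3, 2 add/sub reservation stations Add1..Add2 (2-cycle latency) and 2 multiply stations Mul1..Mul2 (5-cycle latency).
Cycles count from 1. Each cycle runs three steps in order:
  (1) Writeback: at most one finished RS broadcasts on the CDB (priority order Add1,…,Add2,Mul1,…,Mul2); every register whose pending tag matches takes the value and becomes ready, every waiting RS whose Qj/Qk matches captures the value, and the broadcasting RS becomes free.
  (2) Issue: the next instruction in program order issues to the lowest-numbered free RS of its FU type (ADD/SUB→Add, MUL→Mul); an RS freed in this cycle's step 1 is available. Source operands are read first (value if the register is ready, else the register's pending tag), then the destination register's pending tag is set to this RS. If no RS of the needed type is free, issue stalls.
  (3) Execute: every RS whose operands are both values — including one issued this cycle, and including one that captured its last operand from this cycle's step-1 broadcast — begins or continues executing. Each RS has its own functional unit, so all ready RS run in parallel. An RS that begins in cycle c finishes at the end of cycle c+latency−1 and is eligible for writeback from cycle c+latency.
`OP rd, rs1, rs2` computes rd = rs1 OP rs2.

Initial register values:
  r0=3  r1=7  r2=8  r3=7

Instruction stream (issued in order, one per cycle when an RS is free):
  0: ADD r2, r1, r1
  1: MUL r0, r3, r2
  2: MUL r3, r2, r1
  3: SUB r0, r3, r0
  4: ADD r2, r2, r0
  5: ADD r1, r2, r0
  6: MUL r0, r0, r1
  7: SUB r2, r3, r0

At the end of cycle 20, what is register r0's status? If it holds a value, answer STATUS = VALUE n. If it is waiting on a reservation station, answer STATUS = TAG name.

STATUS = VALUE 0

cycle 1: issue ADD r2<-Add1 // r0:3,r1:7,r2:Add1,r3:7
cycle 2: issue MUL r0<-Mul1 // r0:Mul1,r1:7,r2:Add1,r3:7
cycle 3: CDB Add1=14; issue MUL r3<-Mul2 // r0:Mul1,r1:7,r2:14,r3:Mul2
cycle 4: issue SUB r0<-Add1 // r0:Add1,r1:7,r2:14,r3:Mul2
cycle 5: issue ADD r2<-Add2 // r0:Add1,r1:7,r2:Add2,r3:Mul2
cycle 6: stall // r0:Add1,r1:7,r2:Add2,r3:Mul2
cycle 7: stall // r0:Add1,r1:7,r2:Add2,r3:Mul2
cycle 8: CDB Mul1=98; stall // r0:Add1,r1:7,r2:Add2,r3:Mul2
cycle 9: CDB Mul2=98; stall // r0:Add1,r1:7,r2:Add2,r3:98
cycle 10: stall // r0:Add1,r1:7,r2:Add2,r3:98
cycle 11: CDB Add1=0; issue ADD r1<-Add1 // r0:0,r1:Add1,r2:Add2,r3:98
cycle 12: issue MUL r0<-Mul1 // r0:Mul1,r1:Add1,r2:Add2,r3:98
cycle 13: CDB Add2=14; issue SUB r2<-Add2 // r0:Mul1,r1:Add1,r2:Add2,r3:98
cycle 14: - // r0:Mul1,r1:Add1,r2:Add2,r3:98
cycle 15: CDB Add1=14 // r0:Mul1,r1:14,r2:Add2,r3:98
cycle 16: - // r0:Mul1,r1:14,r2:Add2,r3:98
cycle 17: - // r0:Mul1,r1:14,r2:Add2,r3:98
cycle 18: - // r0:Mul1,r1:14,r2:Add2,r3:98
cycle 19: - // r0:Mul1,r1:14,r2:Add2,r3:98
cycle 20: CDB Mul1=0 // r0:0,r1:14,r2:Add2,r3:98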